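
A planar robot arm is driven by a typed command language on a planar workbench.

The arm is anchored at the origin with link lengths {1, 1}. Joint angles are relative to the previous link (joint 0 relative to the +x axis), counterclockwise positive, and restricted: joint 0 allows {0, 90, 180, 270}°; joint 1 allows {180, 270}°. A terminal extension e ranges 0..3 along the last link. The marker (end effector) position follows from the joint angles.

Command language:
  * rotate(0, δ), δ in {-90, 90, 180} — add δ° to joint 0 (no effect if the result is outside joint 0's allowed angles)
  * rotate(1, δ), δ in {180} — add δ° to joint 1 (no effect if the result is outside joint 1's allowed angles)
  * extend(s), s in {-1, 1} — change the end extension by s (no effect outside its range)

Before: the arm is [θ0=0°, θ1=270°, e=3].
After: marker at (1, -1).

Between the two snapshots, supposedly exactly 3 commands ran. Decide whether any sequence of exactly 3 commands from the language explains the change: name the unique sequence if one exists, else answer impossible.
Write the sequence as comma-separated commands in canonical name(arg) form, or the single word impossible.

initial: [θ0=0°, θ1=270°, e=3]
1. extend(-1) → [θ0=0°, θ1=270°, e=2]
2. extend(-1) → [θ0=0°, θ1=270°, e=1]
3. extend(-1) → [θ0=0°, θ1=270°, e=0]
no other 3-command option fits: unique.

extend(-1), extend(-1), extend(-1)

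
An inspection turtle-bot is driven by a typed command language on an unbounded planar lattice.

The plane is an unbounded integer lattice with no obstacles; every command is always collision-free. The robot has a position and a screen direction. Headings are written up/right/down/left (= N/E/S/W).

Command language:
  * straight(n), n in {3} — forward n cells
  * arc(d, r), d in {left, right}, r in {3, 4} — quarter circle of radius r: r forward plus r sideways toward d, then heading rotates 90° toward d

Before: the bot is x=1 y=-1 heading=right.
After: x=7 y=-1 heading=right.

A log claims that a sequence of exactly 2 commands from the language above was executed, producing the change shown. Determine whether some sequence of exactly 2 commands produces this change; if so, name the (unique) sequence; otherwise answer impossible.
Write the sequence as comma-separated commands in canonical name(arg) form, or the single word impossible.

straight(3), straight(3)

key: heading stays E — no command in the sequence turns
begin: x=1 y=-1 heading=right
[1] after straight(3): x=4 y=-1 heading=right
[2] after straight(3): x=7 y=-1 heading=right
all 25 alternatives checked — unique.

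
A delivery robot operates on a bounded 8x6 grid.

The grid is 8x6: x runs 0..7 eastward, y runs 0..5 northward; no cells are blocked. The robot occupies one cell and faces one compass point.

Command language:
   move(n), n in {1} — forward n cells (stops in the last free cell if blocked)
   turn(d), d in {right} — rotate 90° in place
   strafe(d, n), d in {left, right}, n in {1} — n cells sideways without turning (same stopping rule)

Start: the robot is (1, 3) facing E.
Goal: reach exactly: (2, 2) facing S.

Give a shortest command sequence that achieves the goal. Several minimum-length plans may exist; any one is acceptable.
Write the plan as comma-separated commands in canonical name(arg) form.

move(1), strafe(right, 1), turn(right)

from: (1, 3) facing E
[1] after move(1): (2, 3) facing E
[2] after strafe(right, 1): (2, 2) facing E
[3] after turn(right): (2, 2) facing S
shorter routes all fall short; 3 is best.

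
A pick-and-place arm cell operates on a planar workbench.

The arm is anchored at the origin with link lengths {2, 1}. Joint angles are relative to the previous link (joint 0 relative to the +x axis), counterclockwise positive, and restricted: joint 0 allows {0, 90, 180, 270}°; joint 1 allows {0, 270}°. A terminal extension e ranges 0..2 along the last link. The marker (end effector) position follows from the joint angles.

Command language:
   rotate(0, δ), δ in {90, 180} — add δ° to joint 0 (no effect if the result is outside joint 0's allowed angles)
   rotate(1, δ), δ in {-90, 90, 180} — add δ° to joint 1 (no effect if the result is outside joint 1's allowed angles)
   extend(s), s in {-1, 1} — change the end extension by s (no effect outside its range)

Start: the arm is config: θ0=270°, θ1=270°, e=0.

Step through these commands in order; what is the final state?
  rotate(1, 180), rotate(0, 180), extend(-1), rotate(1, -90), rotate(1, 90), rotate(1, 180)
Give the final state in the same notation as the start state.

t0: config: θ0=270°, θ1=270°, e=0
[1] after rotate(1, 180): config: θ0=270°, θ1=270°, e=0
[2] after rotate(0, 180): config: θ0=90°, θ1=270°, e=0
[3] after extend(-1): config: θ0=90°, θ1=270°, e=0
[4] after rotate(1, -90): config: θ0=90°, θ1=270°, e=0
[5] after rotate(1, 90): config: θ0=90°, θ1=0°, e=0
[6] after rotate(1, 180): config: θ0=90°, θ1=0°, e=0

config: θ0=90°, θ1=0°, e=0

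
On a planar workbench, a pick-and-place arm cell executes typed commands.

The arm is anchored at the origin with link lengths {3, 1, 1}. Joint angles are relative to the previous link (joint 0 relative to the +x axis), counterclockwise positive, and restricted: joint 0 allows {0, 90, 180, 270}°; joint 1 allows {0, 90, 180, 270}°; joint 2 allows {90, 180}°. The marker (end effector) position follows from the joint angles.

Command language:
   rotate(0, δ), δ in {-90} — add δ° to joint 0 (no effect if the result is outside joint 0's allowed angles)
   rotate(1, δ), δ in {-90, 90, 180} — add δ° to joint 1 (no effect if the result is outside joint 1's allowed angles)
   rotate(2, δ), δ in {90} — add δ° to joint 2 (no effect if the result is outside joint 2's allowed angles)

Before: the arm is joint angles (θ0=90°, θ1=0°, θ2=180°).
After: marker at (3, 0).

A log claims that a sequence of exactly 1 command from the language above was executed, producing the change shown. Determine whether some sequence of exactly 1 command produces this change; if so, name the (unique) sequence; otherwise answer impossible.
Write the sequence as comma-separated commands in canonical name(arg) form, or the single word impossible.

start: joint angles (θ0=90°, θ1=0°, θ2=180°)
[1] after rotate(0, -90): joint angles (θ0=0°, θ1=0°, θ2=180°)
no rival 1-sequence matches.

rotate(0, -90)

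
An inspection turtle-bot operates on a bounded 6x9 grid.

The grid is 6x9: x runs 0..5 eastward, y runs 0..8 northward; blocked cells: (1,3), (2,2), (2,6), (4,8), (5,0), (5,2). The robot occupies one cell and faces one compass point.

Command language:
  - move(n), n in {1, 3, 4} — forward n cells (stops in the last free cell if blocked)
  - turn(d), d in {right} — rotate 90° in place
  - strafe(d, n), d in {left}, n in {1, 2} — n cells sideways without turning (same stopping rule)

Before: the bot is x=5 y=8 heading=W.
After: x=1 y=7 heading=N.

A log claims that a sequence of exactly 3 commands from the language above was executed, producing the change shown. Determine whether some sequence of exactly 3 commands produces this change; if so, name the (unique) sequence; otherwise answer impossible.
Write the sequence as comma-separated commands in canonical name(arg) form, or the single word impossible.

key: order matters: swapping strafe(left, 1) and turn(right) lands elsewhere
begin: x=5 y=8 heading=W
1. strafe(left, 1) → x=5 y=7 heading=W
2. move(4) → x=1 y=7 heading=W
3. turn(right) → x=1 y=7 heading=N
all 216 alternatives checked — unique.

strafe(left, 1), move(4), turn(right)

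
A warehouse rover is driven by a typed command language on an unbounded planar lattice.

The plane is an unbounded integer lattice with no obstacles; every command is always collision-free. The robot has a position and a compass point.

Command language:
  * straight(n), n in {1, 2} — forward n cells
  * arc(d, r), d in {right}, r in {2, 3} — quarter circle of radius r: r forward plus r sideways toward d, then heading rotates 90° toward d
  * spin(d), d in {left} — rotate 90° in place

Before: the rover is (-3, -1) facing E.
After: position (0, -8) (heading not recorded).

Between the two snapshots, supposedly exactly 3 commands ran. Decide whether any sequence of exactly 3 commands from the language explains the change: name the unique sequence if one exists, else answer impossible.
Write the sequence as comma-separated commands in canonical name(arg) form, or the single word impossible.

arc(right, 3), straight(2), straight(2)

key: order matters: swapping arc(right, 3) and straight(2) lands elsewhere
t0: (-3, -1) facing E
t=1 arc(right, 3) ⇒ (0, -4) facing S
t=2 straight(2) ⇒ (0, -6) facing S
t=3 straight(2) ⇒ (0, -8) facing S
no rival 3-sequence matches.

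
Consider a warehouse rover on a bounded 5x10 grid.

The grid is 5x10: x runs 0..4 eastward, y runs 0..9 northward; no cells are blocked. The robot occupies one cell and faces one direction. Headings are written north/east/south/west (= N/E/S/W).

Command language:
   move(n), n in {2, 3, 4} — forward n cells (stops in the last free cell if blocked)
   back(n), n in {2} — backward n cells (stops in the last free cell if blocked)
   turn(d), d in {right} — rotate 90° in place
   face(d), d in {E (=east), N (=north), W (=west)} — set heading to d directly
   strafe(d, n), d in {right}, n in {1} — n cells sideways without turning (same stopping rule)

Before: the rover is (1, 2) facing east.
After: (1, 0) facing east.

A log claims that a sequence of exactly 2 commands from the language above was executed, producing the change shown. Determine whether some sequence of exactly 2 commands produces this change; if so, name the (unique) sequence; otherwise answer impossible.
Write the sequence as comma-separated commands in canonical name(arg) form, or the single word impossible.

strafe(right, 1), strafe(right, 1)

key: still facing E at the end — nothing in the sequence rotates
t0: (1, 2) facing east
[1] after strafe(right, 1): (1, 1) facing east
[2] after strafe(right, 1): (1, 0) facing east
all 81 alternatives checked — unique.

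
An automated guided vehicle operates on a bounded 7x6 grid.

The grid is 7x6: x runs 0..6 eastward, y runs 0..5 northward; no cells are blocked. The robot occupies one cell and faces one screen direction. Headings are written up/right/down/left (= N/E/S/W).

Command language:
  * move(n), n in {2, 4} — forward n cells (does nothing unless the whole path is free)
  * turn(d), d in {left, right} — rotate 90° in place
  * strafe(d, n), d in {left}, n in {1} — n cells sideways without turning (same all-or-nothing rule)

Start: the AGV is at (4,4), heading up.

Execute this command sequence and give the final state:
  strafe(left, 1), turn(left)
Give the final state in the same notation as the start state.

at (3,4), heading left

initial: at (4,4), heading up
[1] after strafe(left, 1): at (3,4), heading up
[2] after turn(left): at (3,4), heading left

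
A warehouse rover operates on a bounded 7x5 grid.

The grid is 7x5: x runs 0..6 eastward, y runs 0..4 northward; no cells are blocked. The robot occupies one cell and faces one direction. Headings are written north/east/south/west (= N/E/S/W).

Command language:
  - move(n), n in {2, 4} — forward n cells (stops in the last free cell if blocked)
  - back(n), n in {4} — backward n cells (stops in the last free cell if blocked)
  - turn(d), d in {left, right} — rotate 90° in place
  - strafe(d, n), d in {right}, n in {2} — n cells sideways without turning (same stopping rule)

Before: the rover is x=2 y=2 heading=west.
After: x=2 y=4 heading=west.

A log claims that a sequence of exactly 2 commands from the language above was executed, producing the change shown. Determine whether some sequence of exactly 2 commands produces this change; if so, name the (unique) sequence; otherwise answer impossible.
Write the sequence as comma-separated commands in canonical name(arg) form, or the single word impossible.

key: the second strafe(right, 2) runs into the grid edge before its full distance
start: x=2 y=2 heading=west
step 1 (strafe(right, 2)): x=2 y=4 heading=west
step 2 (strafe(right, 2)): x=2 y=4 heading=west
no rival 2-sequence matches.

strafe(right, 2), strafe(right, 2)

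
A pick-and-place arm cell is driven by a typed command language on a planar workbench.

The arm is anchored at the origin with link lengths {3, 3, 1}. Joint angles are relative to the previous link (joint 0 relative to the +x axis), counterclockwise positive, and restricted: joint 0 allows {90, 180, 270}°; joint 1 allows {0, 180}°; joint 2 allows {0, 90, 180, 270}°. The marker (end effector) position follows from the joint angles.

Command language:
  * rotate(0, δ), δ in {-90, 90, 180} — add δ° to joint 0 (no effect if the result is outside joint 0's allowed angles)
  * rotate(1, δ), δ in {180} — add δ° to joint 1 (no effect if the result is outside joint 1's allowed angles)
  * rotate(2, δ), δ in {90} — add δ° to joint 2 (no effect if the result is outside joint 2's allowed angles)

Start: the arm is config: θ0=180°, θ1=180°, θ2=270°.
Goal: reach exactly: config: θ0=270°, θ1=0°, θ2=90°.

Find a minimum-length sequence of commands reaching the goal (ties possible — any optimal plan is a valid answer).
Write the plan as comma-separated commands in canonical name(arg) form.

start: config: θ0=180°, θ1=180°, θ2=270°
1. rotate(0, 90) → config: θ0=270°, θ1=180°, θ2=270°
2. rotate(2, 90) → config: θ0=270°, θ1=180°, θ2=0°
3. rotate(2, 90) → config: θ0=270°, θ1=180°, θ2=90°
4. rotate(1, 180) → config: θ0=270°, θ1=0°, θ2=90°
minimal: 4 command(s), checked below 4.

rotate(0, 90), rotate(2, 90), rotate(2, 90), rotate(1, 180)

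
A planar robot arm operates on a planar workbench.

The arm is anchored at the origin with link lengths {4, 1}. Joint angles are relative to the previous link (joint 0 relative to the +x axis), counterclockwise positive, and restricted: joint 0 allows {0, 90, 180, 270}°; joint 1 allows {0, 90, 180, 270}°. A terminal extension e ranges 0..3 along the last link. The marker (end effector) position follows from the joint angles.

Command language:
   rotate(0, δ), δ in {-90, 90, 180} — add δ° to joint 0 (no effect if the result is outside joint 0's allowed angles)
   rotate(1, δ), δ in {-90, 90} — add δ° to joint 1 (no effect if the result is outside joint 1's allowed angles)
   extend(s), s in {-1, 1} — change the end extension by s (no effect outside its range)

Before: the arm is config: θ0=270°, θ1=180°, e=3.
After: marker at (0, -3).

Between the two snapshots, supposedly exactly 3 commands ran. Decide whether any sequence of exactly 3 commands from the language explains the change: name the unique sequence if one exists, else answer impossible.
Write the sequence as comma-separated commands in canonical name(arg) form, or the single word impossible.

extend(-1), extend(-1), extend(-1)

from: config: θ0=270°, θ1=180°, e=3
[1] after extend(-1): config: θ0=270°, θ1=180°, e=2
[2] after extend(-1): config: θ0=270°, θ1=180°, e=1
[3] after extend(-1): config: θ0=270°, θ1=180°, e=0
no other 3-command option fits: unique.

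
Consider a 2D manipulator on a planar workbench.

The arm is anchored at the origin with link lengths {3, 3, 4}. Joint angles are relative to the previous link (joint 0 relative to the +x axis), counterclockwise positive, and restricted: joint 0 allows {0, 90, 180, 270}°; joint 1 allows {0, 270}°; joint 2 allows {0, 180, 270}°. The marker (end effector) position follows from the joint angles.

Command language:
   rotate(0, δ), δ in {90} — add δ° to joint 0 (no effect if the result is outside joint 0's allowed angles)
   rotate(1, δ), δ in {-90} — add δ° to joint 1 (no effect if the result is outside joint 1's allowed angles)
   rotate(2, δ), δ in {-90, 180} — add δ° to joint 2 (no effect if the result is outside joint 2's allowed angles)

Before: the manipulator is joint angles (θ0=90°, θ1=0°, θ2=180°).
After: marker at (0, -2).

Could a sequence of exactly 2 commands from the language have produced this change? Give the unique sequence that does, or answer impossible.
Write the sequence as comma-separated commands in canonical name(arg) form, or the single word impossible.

start: joint angles (θ0=90°, θ1=0°, θ2=180°)
[1] after rotate(0, 90): joint angles (θ0=180°, θ1=0°, θ2=180°)
[2] after rotate(0, 90): joint angles (θ0=270°, θ1=0°, θ2=180°)
no rival 2-sequence matches.

rotate(0, 90), rotate(0, 90)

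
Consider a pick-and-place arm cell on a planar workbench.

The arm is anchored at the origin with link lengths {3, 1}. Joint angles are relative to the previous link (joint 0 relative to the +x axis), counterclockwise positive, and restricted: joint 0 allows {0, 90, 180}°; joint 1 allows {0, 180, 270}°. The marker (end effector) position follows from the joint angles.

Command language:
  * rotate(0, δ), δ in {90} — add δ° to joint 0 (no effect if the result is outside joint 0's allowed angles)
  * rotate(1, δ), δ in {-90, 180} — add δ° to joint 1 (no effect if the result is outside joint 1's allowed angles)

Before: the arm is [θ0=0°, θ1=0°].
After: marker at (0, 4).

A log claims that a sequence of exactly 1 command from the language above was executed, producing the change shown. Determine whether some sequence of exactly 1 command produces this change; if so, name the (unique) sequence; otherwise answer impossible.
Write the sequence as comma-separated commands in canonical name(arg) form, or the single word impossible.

rotate(0, 90)

initial: [θ0=0°, θ1=0°]
[1] after rotate(0, 90): [θ0=90°, θ1=0°]
uniquely the one of 3 1-step routes that fits.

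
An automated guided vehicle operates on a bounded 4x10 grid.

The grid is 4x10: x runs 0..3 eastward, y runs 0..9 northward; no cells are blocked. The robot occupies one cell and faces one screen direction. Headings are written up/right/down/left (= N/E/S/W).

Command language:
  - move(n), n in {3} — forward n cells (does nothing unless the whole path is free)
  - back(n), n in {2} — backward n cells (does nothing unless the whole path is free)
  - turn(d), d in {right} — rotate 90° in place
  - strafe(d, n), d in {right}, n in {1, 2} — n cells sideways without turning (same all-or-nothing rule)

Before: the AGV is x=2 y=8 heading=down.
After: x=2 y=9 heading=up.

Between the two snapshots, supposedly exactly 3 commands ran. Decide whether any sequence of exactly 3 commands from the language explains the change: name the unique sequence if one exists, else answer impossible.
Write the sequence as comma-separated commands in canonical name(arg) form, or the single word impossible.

key: cell and facing (now N) both changed — the 3 commands mix motion and turning
start: x=2 y=8 heading=down
step 1 (turn(right)): x=2 y=8 heading=left
step 2 (strafe(right, 1)): x=2 y=9 heading=left
step 3 (turn(right)): x=2 y=9 heading=up
no rival 3-sequence matches.

turn(right), strafe(right, 1), turn(right)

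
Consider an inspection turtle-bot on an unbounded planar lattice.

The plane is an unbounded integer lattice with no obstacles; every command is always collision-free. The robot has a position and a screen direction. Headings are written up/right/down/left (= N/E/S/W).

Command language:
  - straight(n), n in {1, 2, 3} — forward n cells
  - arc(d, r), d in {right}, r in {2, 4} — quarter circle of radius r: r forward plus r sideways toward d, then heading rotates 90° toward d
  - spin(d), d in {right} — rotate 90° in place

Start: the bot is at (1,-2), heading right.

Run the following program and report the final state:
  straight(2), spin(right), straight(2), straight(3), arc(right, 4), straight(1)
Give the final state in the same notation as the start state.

from: at (1,-2), heading right
1. straight(2) → at (3,-2), heading right
2. spin(right) → at (3,-2), heading down
3. straight(2) → at (3,-4), heading down
4. straight(3) → at (3,-7), heading down
5. arc(right, 4) → at (-1,-11), heading left
6. straight(1) → at (-2,-11), heading left

at (-2,-11), heading left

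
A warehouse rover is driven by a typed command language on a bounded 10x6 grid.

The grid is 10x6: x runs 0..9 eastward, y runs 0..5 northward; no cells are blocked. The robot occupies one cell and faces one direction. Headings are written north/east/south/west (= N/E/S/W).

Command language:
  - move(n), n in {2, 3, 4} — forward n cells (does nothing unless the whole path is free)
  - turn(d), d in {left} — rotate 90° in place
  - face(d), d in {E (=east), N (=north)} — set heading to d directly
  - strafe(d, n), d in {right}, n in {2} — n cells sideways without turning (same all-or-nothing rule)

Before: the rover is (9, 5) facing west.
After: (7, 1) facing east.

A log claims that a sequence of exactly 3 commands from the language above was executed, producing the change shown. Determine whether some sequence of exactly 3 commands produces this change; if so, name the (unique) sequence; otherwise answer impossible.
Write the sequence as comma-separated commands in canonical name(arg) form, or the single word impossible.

impossible

every 3-command combo misses the target.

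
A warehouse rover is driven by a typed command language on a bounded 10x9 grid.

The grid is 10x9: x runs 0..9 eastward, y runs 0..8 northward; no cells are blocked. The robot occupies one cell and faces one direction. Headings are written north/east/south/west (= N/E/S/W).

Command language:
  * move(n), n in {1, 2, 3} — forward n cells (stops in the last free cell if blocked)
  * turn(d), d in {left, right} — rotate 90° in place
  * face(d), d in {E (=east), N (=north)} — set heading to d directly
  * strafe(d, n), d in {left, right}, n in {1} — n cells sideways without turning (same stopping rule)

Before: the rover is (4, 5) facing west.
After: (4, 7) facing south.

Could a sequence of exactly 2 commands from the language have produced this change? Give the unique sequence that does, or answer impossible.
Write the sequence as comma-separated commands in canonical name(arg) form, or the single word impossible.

no 2-step route produces this change.

impossible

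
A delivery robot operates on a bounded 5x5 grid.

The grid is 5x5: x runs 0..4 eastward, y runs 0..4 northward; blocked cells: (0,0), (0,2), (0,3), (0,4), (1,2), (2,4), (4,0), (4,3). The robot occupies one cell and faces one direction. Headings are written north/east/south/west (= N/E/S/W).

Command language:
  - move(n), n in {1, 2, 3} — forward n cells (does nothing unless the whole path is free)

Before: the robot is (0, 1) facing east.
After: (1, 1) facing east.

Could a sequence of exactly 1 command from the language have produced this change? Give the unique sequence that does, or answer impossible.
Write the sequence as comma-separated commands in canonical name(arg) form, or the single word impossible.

key: still facing E — the one step turns nothing
t0: (0, 1) facing east
step 1 (move(1)): (1, 1) facing east
all 3 alternatives checked — unique.

move(1)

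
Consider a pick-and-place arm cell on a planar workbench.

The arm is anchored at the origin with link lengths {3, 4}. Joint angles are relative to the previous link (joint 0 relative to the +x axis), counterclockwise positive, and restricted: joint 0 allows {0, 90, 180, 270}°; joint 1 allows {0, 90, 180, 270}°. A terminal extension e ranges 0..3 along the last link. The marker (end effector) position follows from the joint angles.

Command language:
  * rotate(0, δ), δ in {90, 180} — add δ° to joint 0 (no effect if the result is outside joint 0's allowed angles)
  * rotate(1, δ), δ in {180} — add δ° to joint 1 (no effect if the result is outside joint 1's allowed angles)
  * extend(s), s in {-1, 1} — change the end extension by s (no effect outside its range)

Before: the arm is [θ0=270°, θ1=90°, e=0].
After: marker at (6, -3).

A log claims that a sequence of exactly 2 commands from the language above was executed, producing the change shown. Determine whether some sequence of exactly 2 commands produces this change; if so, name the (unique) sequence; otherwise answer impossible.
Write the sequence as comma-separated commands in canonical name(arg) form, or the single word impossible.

start: [θ0=270°, θ1=90°, e=0]
t=1 extend(1) ⇒ [θ0=270°, θ1=90°, e=1]
t=2 extend(1) ⇒ [θ0=270°, θ1=90°, e=2]
uniquely the one of 25 2-step routes that fits.

extend(1), extend(1)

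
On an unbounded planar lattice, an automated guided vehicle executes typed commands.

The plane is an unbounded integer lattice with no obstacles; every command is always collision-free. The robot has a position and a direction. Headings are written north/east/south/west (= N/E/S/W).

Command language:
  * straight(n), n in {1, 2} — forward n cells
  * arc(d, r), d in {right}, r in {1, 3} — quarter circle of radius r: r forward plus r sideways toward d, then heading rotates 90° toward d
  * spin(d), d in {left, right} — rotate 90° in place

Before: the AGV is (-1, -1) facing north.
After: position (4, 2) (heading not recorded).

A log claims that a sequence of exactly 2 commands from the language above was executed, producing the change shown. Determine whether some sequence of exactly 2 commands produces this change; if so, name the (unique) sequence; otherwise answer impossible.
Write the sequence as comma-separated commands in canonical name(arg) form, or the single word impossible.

key: order matters: swapping arc(right, 3) and straight(2) lands elsewhere
initial: (-1, -1) facing north
t=1 arc(right, 3) ⇒ (2, 2) facing east
t=2 straight(2) ⇒ (4, 2) facing east
uniquely the one of 36 2-step routes that fits.

arc(right, 3), straight(2)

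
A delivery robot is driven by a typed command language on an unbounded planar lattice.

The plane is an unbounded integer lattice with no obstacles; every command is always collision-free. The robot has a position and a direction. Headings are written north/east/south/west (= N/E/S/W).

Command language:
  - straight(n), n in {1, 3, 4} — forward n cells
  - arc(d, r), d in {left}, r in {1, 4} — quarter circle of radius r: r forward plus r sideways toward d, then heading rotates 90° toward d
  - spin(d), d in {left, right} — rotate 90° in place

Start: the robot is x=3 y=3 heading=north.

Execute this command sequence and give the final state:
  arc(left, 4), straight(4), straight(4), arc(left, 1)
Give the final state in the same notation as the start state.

start: x=3 y=3 heading=north
1. arc(left, 4) → x=-1 y=7 heading=west
2. straight(4) → x=-5 y=7 heading=west
3. straight(4) → x=-9 y=7 heading=west
4. arc(left, 1) → x=-10 y=6 heading=south

x=-10 y=6 heading=south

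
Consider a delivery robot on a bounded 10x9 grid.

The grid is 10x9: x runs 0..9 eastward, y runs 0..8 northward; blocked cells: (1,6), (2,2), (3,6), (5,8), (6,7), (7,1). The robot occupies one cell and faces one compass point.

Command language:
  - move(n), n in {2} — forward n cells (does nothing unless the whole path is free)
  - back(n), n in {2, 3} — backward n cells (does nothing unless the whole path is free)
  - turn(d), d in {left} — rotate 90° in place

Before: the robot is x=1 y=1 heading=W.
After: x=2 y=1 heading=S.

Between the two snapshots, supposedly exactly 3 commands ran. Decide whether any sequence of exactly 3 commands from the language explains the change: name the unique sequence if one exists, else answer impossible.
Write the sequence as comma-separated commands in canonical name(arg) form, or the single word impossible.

key: position moved to (2,1) AND the heading swung to S — translation plus rotation needed
initial: x=1 y=1 heading=W
1. back(3) → x=4 y=1 heading=W
2. move(2) → x=2 y=1 heading=W
3. turn(left) → x=2 y=1 heading=S
all 64 alternatives checked — unique.

back(3), move(2), turn(left)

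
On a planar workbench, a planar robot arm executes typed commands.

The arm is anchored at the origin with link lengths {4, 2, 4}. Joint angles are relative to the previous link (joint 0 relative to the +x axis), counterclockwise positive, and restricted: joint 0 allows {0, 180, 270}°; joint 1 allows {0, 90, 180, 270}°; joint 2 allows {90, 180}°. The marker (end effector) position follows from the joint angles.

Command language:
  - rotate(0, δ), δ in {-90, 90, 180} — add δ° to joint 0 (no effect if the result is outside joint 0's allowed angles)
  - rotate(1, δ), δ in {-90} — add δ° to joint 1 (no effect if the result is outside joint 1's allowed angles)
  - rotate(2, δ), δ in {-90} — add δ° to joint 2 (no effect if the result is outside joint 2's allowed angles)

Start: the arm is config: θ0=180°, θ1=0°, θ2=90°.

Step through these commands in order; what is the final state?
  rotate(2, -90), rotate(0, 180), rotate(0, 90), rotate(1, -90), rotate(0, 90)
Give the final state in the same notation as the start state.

t0: config: θ0=180°, θ1=0°, θ2=90°
1. rotate(2, -90) → config: θ0=180°, θ1=0°, θ2=90°
2. rotate(0, 180) → config: θ0=0°, θ1=0°, θ2=90°
3. rotate(0, 90) → config: θ0=0°, θ1=0°, θ2=90°
4. rotate(1, -90) → config: θ0=0°, θ1=270°, θ2=90°
5. rotate(0, 90) → config: θ0=0°, θ1=270°, θ2=90°

config: θ0=0°, θ1=270°, θ2=90°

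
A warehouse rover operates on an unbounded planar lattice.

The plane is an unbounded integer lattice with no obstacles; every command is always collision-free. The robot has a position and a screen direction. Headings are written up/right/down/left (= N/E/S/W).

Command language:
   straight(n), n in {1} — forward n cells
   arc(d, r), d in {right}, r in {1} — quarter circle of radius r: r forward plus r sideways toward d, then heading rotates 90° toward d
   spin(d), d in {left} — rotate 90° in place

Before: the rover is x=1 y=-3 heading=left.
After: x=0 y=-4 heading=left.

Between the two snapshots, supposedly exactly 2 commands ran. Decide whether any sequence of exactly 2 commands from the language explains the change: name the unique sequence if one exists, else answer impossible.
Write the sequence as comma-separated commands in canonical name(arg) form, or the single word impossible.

key: still facing W at the end — net rotation zero over 2 steps
begin: x=1 y=-3 heading=left
t=1 spin(left) ⇒ x=1 y=-3 heading=down
t=2 arc(right, 1) ⇒ x=0 y=-4 heading=left
all 9 alternatives checked — unique.

spin(left), arc(right, 1)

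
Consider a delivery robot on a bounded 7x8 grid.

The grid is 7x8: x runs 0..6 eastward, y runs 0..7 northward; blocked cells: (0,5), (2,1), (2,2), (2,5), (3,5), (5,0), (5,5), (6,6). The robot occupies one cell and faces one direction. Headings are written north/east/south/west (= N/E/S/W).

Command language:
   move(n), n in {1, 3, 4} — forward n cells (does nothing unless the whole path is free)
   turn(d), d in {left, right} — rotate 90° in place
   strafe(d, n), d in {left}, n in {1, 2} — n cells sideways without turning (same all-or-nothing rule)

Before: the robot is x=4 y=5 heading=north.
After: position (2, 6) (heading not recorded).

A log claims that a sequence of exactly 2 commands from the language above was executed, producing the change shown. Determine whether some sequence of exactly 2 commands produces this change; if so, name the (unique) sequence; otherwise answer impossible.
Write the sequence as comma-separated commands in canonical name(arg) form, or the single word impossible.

key: order matters: swapping move(1) and strafe(left, 2) lands elsewhere
start: x=4 y=5 heading=north
1. move(1) → x=4 y=6 heading=north
2. strafe(left, 2) → x=2 y=6 heading=north
all 49 alternatives checked — unique.

move(1), strafe(left, 2)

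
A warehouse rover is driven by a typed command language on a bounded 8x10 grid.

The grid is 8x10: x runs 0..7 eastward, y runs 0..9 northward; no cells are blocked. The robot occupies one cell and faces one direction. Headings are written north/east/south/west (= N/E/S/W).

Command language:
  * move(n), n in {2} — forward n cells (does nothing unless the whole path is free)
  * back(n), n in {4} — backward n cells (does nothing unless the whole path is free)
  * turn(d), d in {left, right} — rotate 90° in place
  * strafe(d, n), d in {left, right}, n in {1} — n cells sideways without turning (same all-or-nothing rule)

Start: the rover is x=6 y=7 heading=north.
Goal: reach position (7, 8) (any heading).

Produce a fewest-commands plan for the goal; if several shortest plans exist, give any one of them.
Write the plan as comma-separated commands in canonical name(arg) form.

from: x=6 y=7 heading=north
[1] after strafe(right, 1): x=7 y=7 heading=north
[2] after turn(right): x=7 y=7 heading=east
[3] after strafe(left, 1): x=7 y=8 heading=east
shorter routes all fall short; 3 is best.

strafe(right, 1), turn(right), strafe(left, 1)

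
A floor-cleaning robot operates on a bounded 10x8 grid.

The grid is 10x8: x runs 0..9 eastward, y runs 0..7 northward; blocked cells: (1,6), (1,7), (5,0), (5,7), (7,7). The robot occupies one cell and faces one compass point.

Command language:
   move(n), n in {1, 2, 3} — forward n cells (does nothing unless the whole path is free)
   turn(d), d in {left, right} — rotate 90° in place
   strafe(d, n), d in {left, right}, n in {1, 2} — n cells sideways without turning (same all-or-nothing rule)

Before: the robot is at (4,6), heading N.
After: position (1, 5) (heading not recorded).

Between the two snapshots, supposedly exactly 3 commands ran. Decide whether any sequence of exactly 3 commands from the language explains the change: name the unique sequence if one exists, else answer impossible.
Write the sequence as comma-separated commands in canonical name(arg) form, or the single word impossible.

turn(left), strafe(left, 1), move(3)

key: running move(3) before turn(left) would end elsewhere — order is forced
from: at (4,6), heading N
t=1 turn(left) ⇒ at (4,6), heading W
t=2 strafe(left, 1) ⇒ at (4,5), heading W
t=3 move(3) ⇒ at (1,5), heading W
all 729 alternatives checked — unique.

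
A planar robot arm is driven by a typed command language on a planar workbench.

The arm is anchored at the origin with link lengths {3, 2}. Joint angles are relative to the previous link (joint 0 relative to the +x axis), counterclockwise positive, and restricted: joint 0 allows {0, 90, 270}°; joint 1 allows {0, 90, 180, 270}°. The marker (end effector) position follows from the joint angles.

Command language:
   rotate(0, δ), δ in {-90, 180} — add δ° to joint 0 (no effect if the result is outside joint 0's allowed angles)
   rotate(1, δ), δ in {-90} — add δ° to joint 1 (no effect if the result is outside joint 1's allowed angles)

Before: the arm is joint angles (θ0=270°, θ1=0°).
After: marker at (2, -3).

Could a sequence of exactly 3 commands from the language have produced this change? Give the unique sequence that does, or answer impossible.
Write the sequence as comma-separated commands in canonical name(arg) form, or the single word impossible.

from: joint angles (θ0=270°, θ1=0°)
[1] after rotate(1, -90): joint angles (θ0=270°, θ1=270°)
[2] after rotate(1, -90): joint angles (θ0=270°, θ1=180°)
[3] after rotate(1, -90): joint angles (θ0=270°, θ1=90°)
uniquely the one of 27 3-step routes that fits.

rotate(1, -90), rotate(1, -90), rotate(1, -90)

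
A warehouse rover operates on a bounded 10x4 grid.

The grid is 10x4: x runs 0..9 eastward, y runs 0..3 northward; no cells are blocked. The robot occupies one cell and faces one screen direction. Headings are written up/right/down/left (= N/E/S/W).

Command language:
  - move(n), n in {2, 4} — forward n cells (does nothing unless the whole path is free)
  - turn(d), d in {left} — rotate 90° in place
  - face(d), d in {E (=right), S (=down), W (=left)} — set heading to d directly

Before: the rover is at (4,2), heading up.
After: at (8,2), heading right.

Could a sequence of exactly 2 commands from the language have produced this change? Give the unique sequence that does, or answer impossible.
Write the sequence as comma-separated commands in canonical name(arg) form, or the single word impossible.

key: running move(4) before face(E) would end elsewhere — order is forced
from: at (4,2), heading up
[1] after face(E): at (4,2), heading right
[2] after move(4): at (8,2), heading right
uniquely the one of 36 2-step routes that fits.

face(E), move(4)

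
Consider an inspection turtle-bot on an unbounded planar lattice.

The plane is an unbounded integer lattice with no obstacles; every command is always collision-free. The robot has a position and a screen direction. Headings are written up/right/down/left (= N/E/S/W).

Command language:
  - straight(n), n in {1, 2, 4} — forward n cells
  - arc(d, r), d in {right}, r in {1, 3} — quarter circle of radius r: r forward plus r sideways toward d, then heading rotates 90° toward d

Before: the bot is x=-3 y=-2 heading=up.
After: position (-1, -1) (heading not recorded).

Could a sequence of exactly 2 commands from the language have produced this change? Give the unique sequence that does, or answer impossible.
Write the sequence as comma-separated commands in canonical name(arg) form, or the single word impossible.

arc(right, 1), straight(1)

key: running straight(1) before arc(right, 1) would end elsewhere — order is forced
t0: x=-3 y=-2 heading=up
t=1 arc(right, 1) ⇒ x=-2 y=-1 heading=right
t=2 straight(1) ⇒ x=-1 y=-1 heading=right
no other 2-command option fits: unique.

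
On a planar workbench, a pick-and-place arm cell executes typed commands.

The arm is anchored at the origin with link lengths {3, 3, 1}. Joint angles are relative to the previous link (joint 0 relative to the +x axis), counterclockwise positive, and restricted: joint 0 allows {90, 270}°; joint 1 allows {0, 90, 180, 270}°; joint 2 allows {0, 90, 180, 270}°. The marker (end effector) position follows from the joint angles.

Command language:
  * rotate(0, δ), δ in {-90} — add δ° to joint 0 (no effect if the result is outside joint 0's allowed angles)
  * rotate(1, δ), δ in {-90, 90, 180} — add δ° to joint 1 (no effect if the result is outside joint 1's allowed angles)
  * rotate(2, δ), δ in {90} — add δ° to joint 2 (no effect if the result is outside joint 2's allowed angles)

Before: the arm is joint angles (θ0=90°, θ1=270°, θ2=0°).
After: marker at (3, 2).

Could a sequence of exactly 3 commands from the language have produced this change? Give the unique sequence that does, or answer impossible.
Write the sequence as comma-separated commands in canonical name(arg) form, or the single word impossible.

from: joint angles (θ0=90°, θ1=270°, θ2=0°)
t=1 rotate(2, 90) ⇒ joint angles (θ0=90°, θ1=270°, θ2=90°)
t=2 rotate(2, 90) ⇒ joint angles (θ0=90°, θ1=270°, θ2=180°)
t=3 rotate(2, 90) ⇒ joint angles (θ0=90°, θ1=270°, θ2=270°)
no other 3-command option fits: unique.

rotate(2, 90), rotate(2, 90), rotate(2, 90)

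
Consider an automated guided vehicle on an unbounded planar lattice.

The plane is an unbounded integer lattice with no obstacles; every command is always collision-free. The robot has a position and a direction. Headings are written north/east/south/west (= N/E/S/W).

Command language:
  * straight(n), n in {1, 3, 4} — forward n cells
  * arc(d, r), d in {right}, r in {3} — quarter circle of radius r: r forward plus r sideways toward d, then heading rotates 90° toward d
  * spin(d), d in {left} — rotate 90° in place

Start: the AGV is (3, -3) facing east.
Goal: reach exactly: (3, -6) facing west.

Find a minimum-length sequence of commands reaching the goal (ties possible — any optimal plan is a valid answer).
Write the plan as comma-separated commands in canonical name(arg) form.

begin: (3, -3) facing east
t=1 arc(right, 3) ⇒ (6, -6) facing south
t=2 spin(left) ⇒ (6, -6) facing east
t=3 spin(left) ⇒ (6, -6) facing north
t=4 spin(left) ⇒ (6, -6) facing west
t=5 straight(3) ⇒ (3, -6) facing west
minimal: 5 command(s), checked below 5.

arc(right, 3), spin(left), spin(left), spin(left), straight(3)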